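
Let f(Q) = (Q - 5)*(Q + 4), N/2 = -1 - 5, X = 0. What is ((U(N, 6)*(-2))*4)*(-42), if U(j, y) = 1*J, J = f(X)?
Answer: -6720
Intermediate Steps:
N = -12 (N = 2*(-1 - 5) = 2*(-6) = -12)
f(Q) = (-5 + Q)*(4 + Q)
J = -20 (J = -20 + 0² - 1*0 = -20 + 0 + 0 = -20)
U(j, y) = -20 (U(j, y) = 1*(-20) = -20)
((U(N, 6)*(-2))*4)*(-42) = (-20*(-2)*4)*(-42) = (40*4)*(-42) = 160*(-42) = -6720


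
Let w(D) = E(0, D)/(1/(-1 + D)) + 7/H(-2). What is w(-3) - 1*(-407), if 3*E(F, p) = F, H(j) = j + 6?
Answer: 1635/4 ≈ 408.75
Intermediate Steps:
H(j) = 6 + j
E(F, p) = F/3
w(D) = 7/4 (w(D) = ((⅓)*0)/(1/(-1 + D)) + 7/(6 - 2) = 0*(-1 + D) + 7/4 = 0 + 7*(¼) = 0 + 7/4 = 7/4)
w(-3) - 1*(-407) = 7/4 - 1*(-407) = 7/4 + 407 = 1635/4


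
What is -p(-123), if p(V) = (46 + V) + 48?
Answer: 29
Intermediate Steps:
p(V) = 94 + V
-p(-123) = -(94 - 123) = -1*(-29) = 29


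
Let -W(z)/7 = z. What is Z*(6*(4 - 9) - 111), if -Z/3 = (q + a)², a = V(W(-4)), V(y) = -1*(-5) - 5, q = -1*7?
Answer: 20727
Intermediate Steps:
q = -7
W(z) = -7*z
V(y) = 0 (V(y) = 5 - 5 = 0)
a = 0
Z = -147 (Z = -3*(-7 + 0)² = -3*(-7)² = -3*49 = -147)
Z*(6*(4 - 9) - 111) = -147*(6*(4 - 9) - 111) = -147*(6*(-5) - 111) = -147*(-30 - 111) = -147*(-141) = 20727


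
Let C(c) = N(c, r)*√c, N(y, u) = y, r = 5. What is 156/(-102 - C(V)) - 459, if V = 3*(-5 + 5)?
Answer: -7829/17 ≈ -460.53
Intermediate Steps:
V = 0 (V = 3*0 = 0)
C(c) = c^(3/2) (C(c) = c*√c = c^(3/2))
156/(-102 - C(V)) - 459 = 156/(-102 - 0^(3/2)) - 459 = 156/(-102 - 1*0) - 459 = 156/(-102 + 0) - 459 = 156/(-102) - 459 = 156*(-1/102) - 459 = -26/17 - 459 = -7829/17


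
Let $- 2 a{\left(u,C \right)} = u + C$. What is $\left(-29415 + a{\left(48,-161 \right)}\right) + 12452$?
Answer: $- \frac{33813}{2} \approx -16907.0$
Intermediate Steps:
$a{\left(u,C \right)} = - \frac{C}{2} - \frac{u}{2}$ ($a{\left(u,C \right)} = - \frac{u + C}{2} = - \frac{C + u}{2} = - \frac{C}{2} - \frac{u}{2}$)
$\left(-29415 + a{\left(48,-161 \right)}\right) + 12452 = \left(-29415 - - \frac{113}{2}\right) + 12452 = \left(-29415 + \left(\frac{161}{2} - 24\right)\right) + 12452 = \left(-29415 + \frac{113}{2}\right) + 12452 = - \frac{58717}{2} + 12452 = - \frac{33813}{2}$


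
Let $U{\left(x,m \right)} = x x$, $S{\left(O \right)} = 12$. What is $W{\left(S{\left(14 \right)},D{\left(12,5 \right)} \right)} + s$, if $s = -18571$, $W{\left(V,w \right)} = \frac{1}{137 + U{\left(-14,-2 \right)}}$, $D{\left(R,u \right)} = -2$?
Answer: $- \frac{6184142}{333} \approx -18571.0$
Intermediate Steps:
$U{\left(x,m \right)} = x^{2}$
$W{\left(V,w \right)} = \frac{1}{333}$ ($W{\left(V,w \right)} = \frac{1}{137 + \left(-14\right)^{2}} = \frac{1}{137 + 196} = \frac{1}{333}$)
$W{\left(S{\left(14 \right)},D{\left(12,5 \right)} \right)} + s = \frac{1}{333} - 18571 = - \frac{6184142}{333}$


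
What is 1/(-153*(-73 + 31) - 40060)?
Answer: -1/33634 ≈ -2.9732e-5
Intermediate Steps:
1/(-153*(-73 + 31) - 40060) = 1/(-153*(-42) - 40060) = 1/(6426 - 40060) = 1/(-33634) = -1/33634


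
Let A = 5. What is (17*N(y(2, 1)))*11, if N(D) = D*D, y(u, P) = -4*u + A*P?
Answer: 1683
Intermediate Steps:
y(u, P) = -4*u + 5*P
N(D) = D**2
(17*N(y(2, 1)))*11 = (17*(-4*2 + 5*1)**2)*11 = (17*(-8 + 5)**2)*11 = (17*(-3)**2)*11 = (17*9)*11 = 153*11 = 1683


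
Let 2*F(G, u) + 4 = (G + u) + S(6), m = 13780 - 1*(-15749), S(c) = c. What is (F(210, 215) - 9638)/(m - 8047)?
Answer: -18849/42964 ≈ -0.43872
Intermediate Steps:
m = 29529 (m = 13780 + 15749 = 29529)
F(G, u) = 1 + G/2 + u/2 (F(G, u) = -2 + ((G + u) + 6)/2 = -2 + (6 + G + u)/2 = -2 + (3 + G/2 + u/2) = 1 + G/2 + u/2)
(F(210, 215) - 9638)/(m - 8047) = ((1 + (1/2)*210 + (1/2)*215) - 9638)/(29529 - 8047) = ((1 + 105 + 215/2) - 9638)/21482 = (427/2 - 9638)*(1/21482) = -18849/2*1/21482 = -18849/42964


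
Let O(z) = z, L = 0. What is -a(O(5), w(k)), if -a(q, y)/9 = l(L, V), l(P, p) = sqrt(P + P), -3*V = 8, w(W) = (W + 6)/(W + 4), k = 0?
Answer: 0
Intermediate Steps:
w(W) = (6 + W)/(4 + W)
V = -8/3 (V = -1/3*8 = -8/3 ≈ -2.6667)
l(P, p) = sqrt(2)*sqrt(P) (l(P, p) = sqrt(2*P) = sqrt(2)*sqrt(P))
a(q, y) = 0 (a(q, y) = -9*sqrt(2)*sqrt(0) = -9*sqrt(2)*0 = -9*0 = 0)
-a(O(5), w(k)) = -1*0 = 0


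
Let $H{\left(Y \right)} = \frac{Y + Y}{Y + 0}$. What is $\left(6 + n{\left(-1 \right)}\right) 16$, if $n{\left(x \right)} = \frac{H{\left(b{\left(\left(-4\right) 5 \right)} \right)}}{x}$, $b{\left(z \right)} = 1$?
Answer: $64$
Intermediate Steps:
$H{\left(Y \right)} = 2$ ($H{\left(Y \right)} = \frac{2 Y}{Y} = 2$)
$n{\left(x \right)} = \frac{2}{x}$
$\left(6 + n{\left(-1 \right)}\right) 16 = \left(6 + \frac{2}{-1}\right) 16 = \left(6 + 2 \left(-1\right)\right) 16 = \left(6 - 2\right) 16 = 4 \cdot 16 = 64$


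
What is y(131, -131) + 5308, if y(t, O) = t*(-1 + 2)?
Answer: 5439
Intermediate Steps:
y(t, O) = t (y(t, O) = t*1 = t)
y(131, -131) + 5308 = 131 + 5308 = 5439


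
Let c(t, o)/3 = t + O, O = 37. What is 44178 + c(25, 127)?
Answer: 44364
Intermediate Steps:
c(t, o) = 111 + 3*t (c(t, o) = 3*(t + 37) = 3*(37 + t) = 111 + 3*t)
44178 + c(25, 127) = 44178 + (111 + 3*25) = 44178 + (111 + 75) = 44178 + 186 = 44364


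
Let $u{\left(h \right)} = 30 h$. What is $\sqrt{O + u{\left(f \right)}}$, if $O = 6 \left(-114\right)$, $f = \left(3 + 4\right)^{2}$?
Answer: $\sqrt{786} \approx 28.036$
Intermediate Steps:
$f = 49$ ($f = 7^{2} = 49$)
$O = -684$
$\sqrt{O + u{\left(f \right)}} = \sqrt{-684 + 30 \cdot 49} = \sqrt{-684 + 1470} = \sqrt{786}$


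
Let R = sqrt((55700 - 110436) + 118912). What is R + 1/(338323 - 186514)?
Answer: 1/151809 + 4*sqrt(4011) ≈ 253.33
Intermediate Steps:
R = 4*sqrt(4011) (R = sqrt(-54736 + 118912) = sqrt(64176) = 4*sqrt(4011) ≈ 253.33)
R + 1/(338323 - 186514) = 4*sqrt(4011) + 1/(338323 - 186514) = 4*sqrt(4011) + 1/151809 = 1/151809 + 4*sqrt(4011)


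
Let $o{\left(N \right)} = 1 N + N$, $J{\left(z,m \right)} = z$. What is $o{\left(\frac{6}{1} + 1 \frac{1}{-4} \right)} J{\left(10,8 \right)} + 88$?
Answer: $203$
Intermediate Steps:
$o{\left(N \right)} = 2 N$ ($o{\left(N \right)} = N + N = 2 N$)
$o{\left(\frac{6}{1} + 1 \frac{1}{-4} \right)} J{\left(10,8 \right)} + 88 = 2 \left(\frac{6}{1} + 1 \frac{1}{-4}\right) 10 + 88 = 2 \left(6 \cdot 1 + 1 \left(- \frac{1}{4}\right)\right) 10 + 88 = 2 \left(6 - \frac{1}{4}\right) 10 + 88 = 2 \cdot \frac{23}{4} \cdot 10 + 88 = \frac{23}{2} \cdot 10 + 88 = 115 + 88 = 203$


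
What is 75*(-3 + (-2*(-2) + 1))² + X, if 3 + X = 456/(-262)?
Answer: 38679/131 ≈ 295.26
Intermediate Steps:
X = -621/131 (X = -3 + 456/(-262) = -3 + 456*(-1/262) = -3 - 228/131 = -621/131 ≈ -4.7405)
75*(-3 + (-2*(-2) + 1))² + X = 75*(-3 + (-2*(-2) + 1))² - 621/131 = 75*(-3 + (4 + 1))² - 621/131 = 75*(-3 + 5)² - 621/131 = 75*2² - 621/131 = 75*4 - 621/131 = 300 - 621/131 = 38679/131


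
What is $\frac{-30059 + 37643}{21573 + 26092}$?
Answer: $\frac{7584}{47665} \approx 0.15911$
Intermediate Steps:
$\frac{-30059 + 37643}{21573 + 26092} = \frac{7584}{47665}$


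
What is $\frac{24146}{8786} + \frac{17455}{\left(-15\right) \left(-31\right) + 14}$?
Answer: $\frac{82462782}{2104247} \approx 39.189$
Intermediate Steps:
$\frac{24146}{8786} + \frac{17455}{\left(-15\right) \left(-31\right) + 14} = 24146 \cdot \frac{1}{8786} + \frac{17455}{465 + 14} = \frac{12073}{4393} + \frac{17455}{479} = \frac{82462782}{2104247}$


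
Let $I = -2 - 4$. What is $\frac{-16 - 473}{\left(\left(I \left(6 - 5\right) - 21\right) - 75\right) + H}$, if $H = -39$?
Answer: $\frac{163}{47} \approx 3.4681$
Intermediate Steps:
$I = -6$ ($I = -2 - 4 = -6$)
$\frac{-16 - 473}{\left(\left(I \left(6 - 5\right) - 21\right) - 75\right) + H} = \frac{-16 - 473}{\left(\left(- 6 \left(6 - 5\right) - 21\right) - 75\right) - 39} = - \frac{489}{\left(\left(\left(-6\right) 1 - 21\right) - 75\right) - 39} = - \frac{489}{\left(\left(-6 - 21\right) - 75\right) - 39} = - \frac{489}{\left(-27 - 75\right) - 39} = - \frac{489}{-102 - 39} = - \frac{489}{-141} = \left(-489\right) \left(- \frac{1}{141}\right) = \frac{163}{47}$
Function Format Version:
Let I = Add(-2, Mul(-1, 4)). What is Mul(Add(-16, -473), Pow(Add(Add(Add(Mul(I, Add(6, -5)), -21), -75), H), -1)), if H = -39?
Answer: Rational(163, 47) ≈ 3.4681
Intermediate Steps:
I = -6 (I = Add(-2, -4) = -6)
Mul(Add(-16, -473), Pow(Add(Add(Add(Mul(I, Add(6, -5)), -21), -75), H), -1)) = Mul(Add(-16, -473), Pow(Add(Add(Add(Mul(-6, Add(6, -5)), -21), -75), -39), -1)) = Mul(-489, Pow(Add(Add(Add(Mul(-6, 1), -21), -75), -39), -1)) = Mul(-489, Pow(Add(Add(Add(-6, -21), -75), -39), -1)) = Mul(-489, Pow(Add(Add(-27, -75), -39), -1)) = Mul(-489, Pow(Add(-102, -39), -1)) = Mul(-489, Pow(-141, -1)) = Mul(-489, Rational(-1, 141)) = Rational(163, 47)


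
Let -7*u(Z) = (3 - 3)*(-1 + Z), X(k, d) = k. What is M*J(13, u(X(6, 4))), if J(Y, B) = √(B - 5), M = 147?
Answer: 147*I*√5 ≈ 328.7*I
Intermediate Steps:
u(Z) = 0 (u(Z) = -(3 - 3)*(-1 + Z)/7 = -0*(-1 + Z) = -⅐*0 = 0)
J(Y, B) = √(-5 + B)
M*J(13, u(X(6, 4))) = 147*√(-5 + 0) = 147*√(-5) = 147*(I*√5) = 147*I*√5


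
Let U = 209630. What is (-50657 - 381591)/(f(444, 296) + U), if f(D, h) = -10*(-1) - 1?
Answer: -432248/209639 ≈ -2.0619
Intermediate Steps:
f(D, h) = 9 (f(D, h) = 10 - 1 = 9)
(-50657 - 381591)/(f(444, 296) + U) = (-50657 - 381591)/(9 + 209630) = -432248/209639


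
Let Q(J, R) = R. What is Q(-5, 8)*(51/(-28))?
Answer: -102/7 ≈ -14.571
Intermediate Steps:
Q(-5, 8)*(51/(-28)) = 8*(51/(-28)) = 8*(51*(-1/28)) = 8*(-51/28) = -102/7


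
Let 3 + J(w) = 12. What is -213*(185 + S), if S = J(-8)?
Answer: -41322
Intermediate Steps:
J(w) = 9 (J(w) = -3 + 12 = 9)
S = 9
-213*(185 + S) = -213*(185 + 9) = -213*194 = -41322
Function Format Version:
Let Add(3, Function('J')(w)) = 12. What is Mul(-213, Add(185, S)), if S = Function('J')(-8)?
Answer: -41322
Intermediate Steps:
Function('J')(w) = 9 (Function('J')(w) = Add(-3, 12) = 9)
S = 9
Mul(-213, Add(185, S)) = Mul(-213, Add(185, 9)) = Mul(-213, 194) = -41322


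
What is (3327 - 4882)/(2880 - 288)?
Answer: -1555/2592 ≈ -0.59992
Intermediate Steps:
(3327 - 4882)/(2880 - 288) = -1555/2592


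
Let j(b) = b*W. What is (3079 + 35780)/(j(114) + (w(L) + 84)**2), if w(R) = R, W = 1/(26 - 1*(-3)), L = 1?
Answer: 1126911/209639 ≈ 5.3755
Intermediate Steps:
W = 1/29 (W = 1/(26 + 3) = 1/29 ≈ 0.034483)
j(b) = b/29 (j(b) = b*(1/29) = b/29)
(3079 + 35780)/(j(114) + (w(L) + 84)**2) = (3079 + 35780)/((1/29)*114 + (1 + 84)**2) = 38859/(114/29 + 85**2) = 38859/(114/29 + 7225) = 38859/(209639/29) = 38859*(29/209639) = 1126911/209639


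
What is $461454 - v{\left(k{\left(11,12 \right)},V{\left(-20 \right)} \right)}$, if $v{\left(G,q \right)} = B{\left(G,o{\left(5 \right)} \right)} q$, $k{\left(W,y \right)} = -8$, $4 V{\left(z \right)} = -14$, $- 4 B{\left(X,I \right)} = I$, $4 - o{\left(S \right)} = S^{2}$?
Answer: $\frac{3691779}{8} \approx 4.6147 \cdot 10^{5}$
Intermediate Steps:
$o{\left(S \right)} = 4 - S^{2}$
$B{\left(X,I \right)} = - \frac{I}{4}$
$V{\left(z \right)} = - \frac{7}{2}$ ($V{\left(z \right)} = \frac{1}{4} \left(-14\right) = - \frac{7}{2}$)
$v{\left(G,q \right)} = \frac{21 q}{4}$ ($v{\left(G,q \right)} = - \frac{4 - 5^{2}}{4} q = - \frac{4 - 25}{4} q = \left(- \frac{1}{4}\right) \left(-21\right) q = \frac{21 q}{4}$)
$461454 - v{\left(k{\left(11,12 \right)},V{\left(-20 \right)} \right)} = 461454 - \frac{21}{4} \left(- \frac{7}{2}\right) = 461454 - - \frac{147}{8} = 461454 + \frac{147}{8} = \frac{3691779}{8}$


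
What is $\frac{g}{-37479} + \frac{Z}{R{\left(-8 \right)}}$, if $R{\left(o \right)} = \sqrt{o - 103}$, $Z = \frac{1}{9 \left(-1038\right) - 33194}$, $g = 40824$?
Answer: $- \frac{13608}{12493} + \frac{i \sqrt{111}}{4721496} \approx -1.0893 + 2.2314 \cdot 10^{-6} i$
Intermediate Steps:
$Z = - \frac{1}{42536}$ ($Z = \frac{1}{-9342 - 33194} = \frac{1}{-42536} = - \frac{1}{42536} \approx -2.3509 \cdot 10^{-5}$)
$R{\left(o \right)} = \sqrt{-103 + o}$
$\frac{g}{-37479} + \frac{Z}{R{\left(-8 \right)}} = \frac{40824}{-37479} - \frac{1}{42536 \sqrt{-103 - 8}} = 40824 \left(- \frac{1}{37479}\right) - \frac{1}{42536 \sqrt{-111}} = - \frac{13608}{12493} - \frac{1}{42536 i \sqrt{111}} = - \frac{13608}{12493} - \frac{\left(- \frac{1}{111}\right) i \sqrt{111}}{42536} = - \frac{13608}{12493} + \frac{i \sqrt{111}}{4721496}$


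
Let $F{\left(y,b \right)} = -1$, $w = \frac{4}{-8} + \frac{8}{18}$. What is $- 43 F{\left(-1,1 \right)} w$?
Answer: $- \frac{43}{18} \approx -2.3889$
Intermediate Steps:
$w = - \frac{1}{18}$ ($w = 4 \left(- \frac{1}{8}\right) + 8 \cdot \frac{1}{18} = - \frac{1}{2} + \frac{4}{9} = - \frac{1}{18} \approx -0.055556$)
$- 43 F{\left(-1,1 \right)} w = \left(-43\right) \left(-1\right) \left(- \frac{1}{18}\right) = 43 \left(- \frac{1}{18}\right) = - \frac{43}{18}$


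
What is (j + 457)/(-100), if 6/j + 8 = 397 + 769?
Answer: -44101/9650 ≈ -4.5701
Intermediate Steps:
j = 1/193 (j = 6/(-8 + (397 + 769)) = 6/(-8 + 1166) = 6/1158 = 6*(1/1158) = 1/193 ≈ 0.0051813)
(j + 457)/(-100) = (1/193 + 457)/(-100) = -1/100*88202/193 = -44101/9650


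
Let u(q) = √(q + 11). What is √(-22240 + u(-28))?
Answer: √(-22240 + I*√17) ≈ 0.014 + 149.13*I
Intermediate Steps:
u(q) = √(11 + q)
√(-22240 + u(-28)) = √(-22240 + √(11 - 28)) = √(-22240 + √(-17)) = √(-22240 + I*√17)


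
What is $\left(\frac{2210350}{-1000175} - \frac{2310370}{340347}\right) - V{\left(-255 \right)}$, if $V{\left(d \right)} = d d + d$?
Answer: $- \frac{882047839938578}{13616262429} \approx -64779.0$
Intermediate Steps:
$V{\left(d \right)} = d + d^{2}$ ($V{\left(d \right)} = d^{2} + d = d + d^{2}$)
$\left(\frac{2210350}{-1000175} - \frac{2310370}{340347}\right) - V{\left(-255 \right)} = \left(\frac{2210350}{-1000175} - \frac{2310370}{340347}\right) - - 255 \left(1 - 255\right) = \left(2210350 \left(- \frac{1}{1000175}\right) - \frac{2310370}{340347}\right) - \left(-255\right) \left(-254\right) = \left(- \frac{88414}{40007} - \frac{2310370}{340347}\right) - 64770 = - \frac{122522412248}{13616262429} - 64770 = - \frac{882047839938578}{13616262429}$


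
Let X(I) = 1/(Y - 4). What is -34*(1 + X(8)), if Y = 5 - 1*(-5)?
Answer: -119/3 ≈ -39.667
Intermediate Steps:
Y = 10 (Y = 5 + 5 = 10)
X(I) = ⅙ (X(I) = 1/(10 - 4) = 1/6 = ⅙)
-34*(1 + X(8)) = -34*(1 + ⅙) = -34*7/6 = -119/3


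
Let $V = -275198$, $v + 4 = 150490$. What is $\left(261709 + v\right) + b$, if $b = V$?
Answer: $136997$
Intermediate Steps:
$v = 150486$ ($v = -4 + 150490 = 150486$)
$b = -275198$
$\left(261709 + v\right) + b = \left(261709 + 150486\right) - 275198 = 412195 - 275198 = 136997$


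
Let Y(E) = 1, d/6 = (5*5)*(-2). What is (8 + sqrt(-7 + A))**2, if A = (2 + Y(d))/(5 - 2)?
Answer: (8 + I*sqrt(6))**2 ≈ 58.0 + 39.192*I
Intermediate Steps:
d = -300 (d = 6*((5*5)*(-2)) = 6*(25*(-2)) = 6*(-50) = -300)
A = 1 (A = (2 + 1)/(5 - 2) = 3/3 = 3*(1/3) = 1)
(8 + sqrt(-7 + A))**2 = (8 + sqrt(-7 + 1))**2 = (8 + sqrt(-6))**2 = (8 + I*sqrt(6))**2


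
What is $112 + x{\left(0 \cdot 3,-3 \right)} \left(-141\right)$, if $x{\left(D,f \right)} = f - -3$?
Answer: $112$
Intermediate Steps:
$x{\left(D,f \right)} = 3 + f$ ($x{\left(D,f \right)} = f + 3 = 3 + f$)
$112 + x{\left(0 \cdot 3,-3 \right)} \left(-141\right) = 112 + \left(3 - 3\right) \left(-141\right) = 112 + 0 \left(-141\right) = 112 + 0 = 112$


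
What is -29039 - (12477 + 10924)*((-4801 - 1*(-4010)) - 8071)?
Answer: 207350623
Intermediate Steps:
-29039 - (12477 + 10924)*((-4801 - 1*(-4010)) - 8071) = -29039 - 23401*((-4801 + 4010) - 8071) = -29039 - 23401*(-791 - 8071) = -29039 - 23401*(-8862) = -29039 - 1*(-207379662) = -29039 + 207379662 = 207350623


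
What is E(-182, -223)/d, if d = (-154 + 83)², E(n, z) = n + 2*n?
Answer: -546/5041 ≈ -0.10831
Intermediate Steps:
E(n, z) = 3*n
d = 5041 (d = (-71)² = 5041)
E(-182, -223)/d = (3*(-182))/5041 = -546*1/5041 = -546/5041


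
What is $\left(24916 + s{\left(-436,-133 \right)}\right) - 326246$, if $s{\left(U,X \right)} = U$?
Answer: $-301766$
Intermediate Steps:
$\left(24916 + s{\left(-436,-133 \right)}\right) - 326246 = \left(24916 - 436\right) - 326246 = 24480 - 326246 = -301766$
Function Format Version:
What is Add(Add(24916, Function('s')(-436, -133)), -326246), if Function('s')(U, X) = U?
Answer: -301766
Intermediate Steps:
Add(Add(24916, Function('s')(-436, -133)), -326246) = Add(Add(24916, -436), -326246) = Add(24480, -326246) = -301766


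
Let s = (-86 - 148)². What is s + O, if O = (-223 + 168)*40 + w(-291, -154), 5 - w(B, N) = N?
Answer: 52715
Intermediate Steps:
w(B, N) = 5 - N
O = -2041 (O = (-223 + 168)*40 + (5 - 1*(-154)) = -55*40 + (5 + 154) = -2200 + 159 = -2041)
s = 54756 (s = (-234)² = 54756)
s + O = 54756 - 2041 = 52715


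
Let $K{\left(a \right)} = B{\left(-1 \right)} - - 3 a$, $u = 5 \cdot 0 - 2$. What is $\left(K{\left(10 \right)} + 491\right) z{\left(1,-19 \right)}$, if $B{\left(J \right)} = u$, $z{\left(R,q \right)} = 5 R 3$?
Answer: $7785$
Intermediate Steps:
$u = -2$ ($u = 0 - 2 = -2$)
$z{\left(R,q \right)} = 15 R$
$B{\left(J \right)} = -2$
$K{\left(a \right)} = -2 + 3 a$ ($K{\left(a \right)} = -2 - - 3 a = -2 + 3 a$)
$\left(K{\left(10 \right)} + 491\right) z{\left(1,-19 \right)} = \left(\left(-2 + 3 \cdot 10\right) + 491\right) 15 \cdot 1 = \left(\left(-2 + 30\right) + 491\right) 15 = \left(28 + 491\right) 15 = 519 \cdot 15 = 7785$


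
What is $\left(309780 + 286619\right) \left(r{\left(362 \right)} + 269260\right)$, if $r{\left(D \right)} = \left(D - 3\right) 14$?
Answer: $163583896114$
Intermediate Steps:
$r{\left(D \right)} = -42 + 14 D$ ($r{\left(D \right)} = \left(-3 + D\right) 14 = -42 + 14 D$)
$\left(309780 + 286619\right) \left(r{\left(362 \right)} + 269260\right) = \left(309780 + 286619\right) \left(\left(-42 + 14 \cdot 362\right) + 269260\right) = 596399 \left(\left(-42 + 5068\right) + 269260\right) = 596399 \left(5026 + 269260\right) = 596399 \cdot 274286 = 163583896114$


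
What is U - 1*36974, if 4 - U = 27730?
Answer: -64700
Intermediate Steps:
U = -27726 (U = 4 - 1*27730 = 4 - 27730 = -27726)
U - 1*36974 = -27726 - 1*36974 = -27726 - 36974 = -64700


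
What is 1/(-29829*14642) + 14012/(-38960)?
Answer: -764978520697/2127002781660 ≈ -0.35965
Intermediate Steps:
1/(-29829*14642) + 14012/(-38960) = -1/29829*1/14642 + 14012*(-1/38960) = -1/436756218 - 3503/9740 = -764978520697/2127002781660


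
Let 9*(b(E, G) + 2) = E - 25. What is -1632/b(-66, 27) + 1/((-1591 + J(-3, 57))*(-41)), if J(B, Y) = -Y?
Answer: 992438893/7364912 ≈ 134.75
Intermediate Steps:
b(E, G) = -43/9 + E/9 (b(E, G) = -2 + (E - 25)/9 = -2 + (-25 + E)/9 = -2 + (-25/9 + E/9) = -43/9 + E/9)
-1632/b(-66, 27) + 1/((-1591 + J(-3, 57))*(-41)) = -1632/(-43/9 + (1/9)*(-66)) + 1/(-1591 - 1*57*(-41)) = -1632/(-43/9 - 22/3) - 1/41/(-1591 - 57) = -1632/(-109/9) - 1/41/(-1648) = -1632*(-9/109) - 1/1648*(-1/41) = 14688/109 + 1/67568 = 992438893/7364912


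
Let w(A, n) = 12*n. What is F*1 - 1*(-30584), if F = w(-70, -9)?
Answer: 30476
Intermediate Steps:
F = -108 (F = 12*(-9) = -108)
F*1 - 1*(-30584) = -108*1 - 1*(-30584) = -108 + 30584 = 30476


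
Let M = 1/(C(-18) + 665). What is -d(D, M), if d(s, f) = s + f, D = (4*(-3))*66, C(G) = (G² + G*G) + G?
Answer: 1025639/1295 ≈ 792.00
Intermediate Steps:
C(G) = G + 2*G² (C(G) = (G² + G²) + G = 2*G² + G = G + 2*G²)
M = 1/1295 (M = 1/(-18*(1 + 2*(-18)) + 665) = 1/(-18*(1 - 36) + 665) = 1/(-18*(-35) + 665) = 1/(630 + 665) = 1/1295 ≈ 0.00077220)
D = -792 (D = -12*66 = -792)
d(s, f) = f + s
-d(D, M) = -(1/1295 - 792) = -1*(-1025639/1295) = 1025639/1295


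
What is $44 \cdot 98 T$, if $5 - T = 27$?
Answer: $-94864$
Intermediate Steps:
$T = -22$ ($T = 5 - 27 = -22$)
$44 \cdot 98 T = 44 \cdot 98 \left(-22\right) = 4312 \left(-22\right) = -94864$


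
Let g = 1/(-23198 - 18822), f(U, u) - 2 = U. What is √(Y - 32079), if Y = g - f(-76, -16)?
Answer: 3*I*√1569738923445/21010 ≈ 178.9*I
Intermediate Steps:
f(U, u) = 2 + U
g = -1/42020 (g = 1/(-42020) = -1/42020 ≈ -2.3798e-5)
Y = 3109479/42020 (Y = -1/42020 - (2 - 76) = -1/42020 - 1*(-74) = -1/42020 + 74 = 3109479/42020 ≈ 74.000)
√(Y - 32079) = √(3109479/42020 - 32079) = √(-1344850101/42020) = 3*I*√1569738923445/21010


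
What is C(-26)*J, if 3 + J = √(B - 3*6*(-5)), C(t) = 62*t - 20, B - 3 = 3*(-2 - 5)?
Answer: 4896 - 9792*√2 ≈ -8952.0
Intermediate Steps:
B = -18 (B = 3 + 3*(-2 - 5) = 3 + 3*(-7) = 3 - 21 = -18)
C(t) = -20 + 62*t
J = -3 + 6*√2 (J = -3 + √(-18 - 3*6*(-5)) = -3 + √(-18 - 18*(-5)) = -3 + √(-18 + 90) = -3 + √72 = -3 + 6*√2 ≈ 5.4853)
C(-26)*J = (-20 + 62*(-26))*(-3 + 6*√2) = (-20 - 1612)*(-3 + 6*√2) = -1632*(-3 + 6*√2) = 4896 - 9792*√2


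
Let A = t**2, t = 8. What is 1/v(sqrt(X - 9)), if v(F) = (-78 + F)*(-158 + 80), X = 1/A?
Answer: 64/389951 + 20*I*sqrt(23)/15208089 ≈ 0.00016412 + 6.3069e-6*I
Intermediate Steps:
A = 64 (A = 8**2 = 64)
X = 1/64 ≈ 0.015625
v(F) = 6084 - 78*F (v(F) = (-78 + F)*(-78) = 6084 - 78*F)
1/v(sqrt(X - 9)) = 1/(6084 - 78*sqrt(1/64 - 9)) = 1/(6084 - 195*I*sqrt(23)/4)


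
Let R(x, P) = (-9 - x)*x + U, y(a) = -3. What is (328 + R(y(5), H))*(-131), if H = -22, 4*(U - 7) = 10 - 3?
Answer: -185889/4 ≈ -46472.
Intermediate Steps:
U = 35/4 (U = 7 + (10 - 3)/4 = 7 + (¼)*7 = 7 + 7/4 = 35/4 ≈ 8.7500)
R(x, P) = 35/4 + x*(-9 - x) (R(x, P) = (-9 - x)*x + 35/4 = x*(-9 - x) + 35/4 = 35/4 + x*(-9 - x))
(328 + R(y(5), H))*(-131) = (328 + (35/4 - 1*(-3)² - 9*(-3)))*(-131) = (328 + (35/4 - 1*9 + 27))*(-131) = (328 + (35/4 - 9 + 27))*(-131) = (328 + 107/4)*(-131) = (1419/4)*(-131) = -185889/4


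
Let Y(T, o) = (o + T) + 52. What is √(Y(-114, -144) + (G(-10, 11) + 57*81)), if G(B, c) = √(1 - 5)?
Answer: √(4411 + 2*I) ≈ 66.415 + 0.015*I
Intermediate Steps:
G(B, c) = 2*I (G(B, c) = √(-4) = 2*I)
Y(T, o) = 52 + T + o (Y(T, o) = (T + o) + 52 = 52 + T + o)
√(Y(-114, -144) + (G(-10, 11) + 57*81)) = √((52 - 114 - 144) + (2*I + 57*81)) = √(-206 + (2*I + 4617)) = √(-206 + (4617 + 2*I)) = √(4411 + 2*I)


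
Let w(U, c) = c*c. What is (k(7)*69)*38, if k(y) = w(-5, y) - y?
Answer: 110124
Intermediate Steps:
w(U, c) = c**2
k(y) = y**2 - y
(k(7)*69)*38 = ((7*(-1 + 7))*69)*38 = ((7*6)*69)*38 = (42*69)*38 = 2898*38 = 110124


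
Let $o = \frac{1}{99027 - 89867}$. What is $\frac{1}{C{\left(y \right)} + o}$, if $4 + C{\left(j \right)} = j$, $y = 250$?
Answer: $\frac{9160}{2253361} \approx 0.004065$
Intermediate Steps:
$C{\left(j \right)} = -4 + j$
$o = \frac{1}{9160} \approx 0.00010917$
$\frac{1}{C{\left(y \right)} + o} = \frac{1}{\left(-4 + 250\right) + \frac{1}{9160}} = \frac{1}{246 + \frac{1}{9160}} = \frac{1}{\frac{2253361}{9160}} = \frac{9160}{2253361}$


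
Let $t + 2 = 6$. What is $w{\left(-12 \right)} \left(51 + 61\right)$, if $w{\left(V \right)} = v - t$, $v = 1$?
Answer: $-336$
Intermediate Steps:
$t = 4$ ($t = -2 + 6 = 4$)
$w{\left(V \right)} = -3$ ($w{\left(V \right)} = 1 - 4 = -3$)
$w{\left(-12 \right)} \left(51 + 61\right) = - 3 \left(51 + 61\right) = \left(-3\right) 112 = -336$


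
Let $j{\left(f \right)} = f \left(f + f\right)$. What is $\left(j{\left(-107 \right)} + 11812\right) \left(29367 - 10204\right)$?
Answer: $665147730$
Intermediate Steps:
$j{\left(f \right)} = 2 f^{2}$ ($j{\left(f \right)} = f 2 f = 2 f^{2}$)
$\left(j{\left(-107 \right)} + 11812\right) \left(29367 - 10204\right) = \left(2 \left(-107\right)^{2} + 11812\right) \left(29367 - 10204\right) = \left(2 \cdot 11449 + 11812\right) 19163 = \left(22898 + 11812\right) 19163 = 34710 \cdot 19163 = 665147730$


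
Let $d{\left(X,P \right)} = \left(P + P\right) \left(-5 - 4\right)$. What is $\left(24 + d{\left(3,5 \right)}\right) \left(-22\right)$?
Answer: $1452$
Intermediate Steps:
$d{\left(X,P \right)} = - 18 P$ ($d{\left(X,P \right)} = 2 P \left(-9\right) = - 18 P$)
$\left(24 + d{\left(3,5 \right)}\right) \left(-22\right) = \left(24 - 90\right) \left(-22\right) = \left(-66\right) \left(-22\right) = 1452$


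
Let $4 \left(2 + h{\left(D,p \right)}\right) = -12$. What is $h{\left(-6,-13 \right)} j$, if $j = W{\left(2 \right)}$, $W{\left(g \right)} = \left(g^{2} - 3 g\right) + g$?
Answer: $0$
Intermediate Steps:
$W{\left(g \right)} = g^{2} - 2 g$
$h{\left(D,p \right)} = -5$ ($h{\left(D,p \right)} = -2 + \frac{1}{4} \left(-12\right) = -2 - 3 = -5$)
$j = 0$ ($j = 2 \left(-2 + 2\right) = 2 \cdot 0 = 0$)
$h{\left(-6,-13 \right)} j = \left(-5\right) 0 = 0$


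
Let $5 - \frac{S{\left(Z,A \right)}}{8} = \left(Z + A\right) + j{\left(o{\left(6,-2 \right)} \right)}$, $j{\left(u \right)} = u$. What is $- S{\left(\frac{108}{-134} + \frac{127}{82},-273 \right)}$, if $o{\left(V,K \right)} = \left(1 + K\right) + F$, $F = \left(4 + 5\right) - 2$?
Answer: $- \frac{5961148}{2747} \approx -2170.1$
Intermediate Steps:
$F = 7$ ($F = 9 - 2 = 7$)
$o{\left(V,K \right)} = 8 + K$ ($o{\left(V,K \right)} = \left(1 + K\right) + 7 = 8 + K$)
$S{\left(Z,A \right)} = -8 - 8 A - 8 Z$ ($S{\left(Z,A \right)} = 40 - 8 \left(\left(Z + A\right) + \left(8 - 2\right)\right) = 40 - 8 \left(\left(A + Z\right) + 6\right) = 40 - 8 \left(6 + A + Z\right) = 40 - \left(48 + 8 A + 8 Z\right) = -8 - 8 A - 8 Z$)
$- S{\left(\frac{108}{-134} + \frac{127}{82},-273 \right)} = - (-8 - -2184 - 8 \left(\frac{108}{-134} + \frac{127}{82}\right)) = - (-8 + 2184 - 8 \left(108 \left(- \frac{1}{134}\right) + 127 \cdot \frac{1}{82}\right)) = - (-8 + 2184 - 8 \left(- \frac{54}{67} + \frac{127}{82}\right)) = - (-8 + 2184 - \frac{16324}{2747}) = \left(-1\right) \frac{5961148}{2747} = - \frac{5961148}{2747}$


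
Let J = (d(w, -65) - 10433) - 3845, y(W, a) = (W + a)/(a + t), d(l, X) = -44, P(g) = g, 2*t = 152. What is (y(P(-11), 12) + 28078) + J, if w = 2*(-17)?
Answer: 1210529/88 ≈ 13756.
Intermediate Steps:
t = 76 (t = (1/2)*152 = 76)
w = -34
y(W, a) = (W + a)/(76 + a) (y(W, a) = (W + a)/(a + 76) = (W + a)/(76 + a))
J = -14322 (J = (-44 - 10433) - 3845 = -10477 - 3845 = -14322)
(y(P(-11), 12) + 28078) + J = ((-11 + 12)/(76 + 12) + 28078) - 14322 = (1/88 + 28078) - 14322 = 2470865/88 - 14322 = 1210529/88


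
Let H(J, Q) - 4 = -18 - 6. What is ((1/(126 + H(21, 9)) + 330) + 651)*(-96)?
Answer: -4991376/53 ≈ -94177.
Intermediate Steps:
H(J, Q) = -20 (H(J, Q) = 4 + (-18 - 6) = 4 - 24 = -20)
((1/(126 + H(21, 9)) + 330) + 651)*(-96) = ((1/(126 - 20) + 330) + 651)*(-96) = ((1/106 + 330) + 651)*(-96) = (34981/106 + 651)*(-96) = (103987/106)*(-96) = -4991376/53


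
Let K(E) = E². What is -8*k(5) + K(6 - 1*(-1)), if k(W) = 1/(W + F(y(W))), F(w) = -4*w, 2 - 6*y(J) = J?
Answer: 335/7 ≈ 47.857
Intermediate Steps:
y(J) = ⅓ - J/6
k(W) = 1/(-4/3 + 5*W/3) (k(W) = 1/(W - 4*(⅓ - W/6)) = 1/(W + (-4/3 + 2*W/3)) = 1/(-4/3 + 5*W/3))
-8*k(5) + K(6 - 1*(-1)) = -24/(-4 + 5*5) + (6 - 1*(-1))² = -24/(-4 + 25) + (6 + 1)² = -24/21 + 7² = -24/21 + 49 = -8*⅐ + 49 = -8/7 + 49 = 335/7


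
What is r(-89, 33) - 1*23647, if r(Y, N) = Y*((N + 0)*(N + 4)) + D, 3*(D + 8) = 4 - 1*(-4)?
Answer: -396964/3 ≈ -1.3232e+5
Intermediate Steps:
D = -16/3 (D = -8 + (4 - 1*(-4))/3 = -8 + (4 + 4)/3 = -8 + (⅓)*8 = -8 + 8/3 = -16/3 ≈ -5.3333)
r(Y, N) = -16/3 + N*Y*(4 + N) (r(Y, N) = Y*((N + 0)*(N + 4)) - 16/3 = Y*(N*(4 + N)) - 16/3 = N*Y*(4 + N) - 16/3 = -16/3 + N*Y*(4 + N))
r(-89, 33) - 1*23647 = (-16/3 - 89*33² + 4*33*(-89)) - 1*23647 = (-16/3 - 89*1089 - 11748) - 23647 = (-16/3 - 96921 - 11748) - 23647 = -326023/3 - 23647 = -396964/3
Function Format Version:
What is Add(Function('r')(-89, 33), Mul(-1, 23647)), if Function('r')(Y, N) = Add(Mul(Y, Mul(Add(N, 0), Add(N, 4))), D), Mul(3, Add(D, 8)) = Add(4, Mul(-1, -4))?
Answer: Rational(-396964, 3) ≈ -1.3232e+5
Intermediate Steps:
D = Rational(-16, 3) (D = Add(-8, Mul(Rational(1, 3), Add(4, Mul(-1, -4)))) = Add(-8, Mul(Rational(1, 3), Add(4, 4))) = Add(-8, Mul(Rational(1, 3), 8)) = Add(-8, Rational(8, 3)) = Rational(-16, 3) ≈ -5.3333)
Function('r')(Y, N) = Add(Rational(-16, 3), Mul(N, Y, Add(4, N))) (Function('r')(Y, N) = Add(Mul(Y, Mul(Add(N, 0), Add(N, 4))), Rational(-16, 3)) = Add(Mul(Y, Mul(N, Add(4, N))), Rational(-16, 3)) = Add(Mul(N, Y, Add(4, N)), Rational(-16, 3)) = Add(Rational(-16, 3), Mul(N, Y, Add(4, N))))
Add(Function('r')(-89, 33), Mul(-1, 23647)) = Add(Add(Rational(-16, 3), Mul(-89, Pow(33, 2)), Mul(4, 33, -89)), Mul(-1, 23647)) = Add(Add(Rational(-16, 3), Mul(-89, 1089), -11748), -23647) = Add(Add(Rational(-16, 3), -96921, -11748), -23647) = Add(Rational(-326023, 3), -23647) = Rational(-396964, 3)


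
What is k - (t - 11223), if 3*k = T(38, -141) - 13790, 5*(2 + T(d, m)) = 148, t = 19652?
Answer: -195247/15 ≈ -13016.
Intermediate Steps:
T(d, m) = 138/5 (T(d, m) = -2 + (1/5)*148 = -2 + 148/5 = 138/5)
k = -68812/15 (k = (138/5 - 13790)/3 = (1/3)*(-68812/5) = -68812/15 ≈ -4587.5)
k - (t - 11223) = -68812/15 - (19652 - 11223) = -68812/15 - 1*8429 = -68812/15 - 8429 = -195247/15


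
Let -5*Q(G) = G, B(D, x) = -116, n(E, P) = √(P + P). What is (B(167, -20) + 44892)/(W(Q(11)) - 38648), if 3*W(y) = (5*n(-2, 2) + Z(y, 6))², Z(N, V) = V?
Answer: -16791/14461 ≈ -1.1611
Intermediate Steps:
n(E, P) = √2*√P (n(E, P) = √(2*P) = √2*√P)
Q(G) = -G/5
W(y) = 256/3 (W(y) = (5*(√2*√2) + 6)²/3 = (5*2 + 6)²/3 = (10 + 6)²/3 = (⅓)*16² = (⅓)*256 = 256/3)
(B(167, -20) + 44892)/(W(Q(11)) - 38648) = (-116 + 44892)/(256/3 - 38648) = 44776/(-115688/3) = 44776*(-3/115688) = -16791/14461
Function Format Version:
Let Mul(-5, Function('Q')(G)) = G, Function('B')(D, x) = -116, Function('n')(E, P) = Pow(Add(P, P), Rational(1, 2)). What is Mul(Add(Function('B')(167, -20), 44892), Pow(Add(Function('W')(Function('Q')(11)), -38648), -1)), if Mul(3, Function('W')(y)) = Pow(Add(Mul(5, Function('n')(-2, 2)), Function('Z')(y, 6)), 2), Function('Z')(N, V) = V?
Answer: Rational(-16791, 14461) ≈ -1.1611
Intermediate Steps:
Function('n')(E, P) = Mul(Pow(2, Rational(1, 2)), Pow(P, Rational(1, 2))) (Function('n')(E, P) = Pow(Mul(2, P), Rational(1, 2)) = Mul(Pow(2, Rational(1, 2)), Pow(P, Rational(1, 2))))
Function('Q')(G) = Mul(Rational(-1, 5), G)
Function('W')(y) = Rational(256, 3) (Function('W')(y) = Mul(Rational(1, 3), Pow(Add(Mul(5, Mul(Pow(2, Rational(1, 2)), Pow(2, Rational(1, 2)))), 6), 2)) = Mul(Rational(1, 3), Pow(Add(Mul(5, 2), 6), 2)) = Mul(Rational(1, 3), Pow(Add(10, 6), 2)) = Mul(Rational(1, 3), Pow(16, 2)) = Mul(Rational(1, 3), 256) = Rational(256, 3))
Mul(Add(Function('B')(167, -20), 44892), Pow(Add(Function('W')(Function('Q')(11)), -38648), -1)) = Mul(Add(-116, 44892), Pow(Add(Rational(256, 3), -38648), -1)) = Mul(44776, Pow(Rational(-115688, 3), -1)) = Mul(44776, Rational(-3, 115688)) = Rational(-16791, 14461)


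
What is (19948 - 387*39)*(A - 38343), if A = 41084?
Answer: 13307555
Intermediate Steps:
(19948 - 387*39)*(A - 38343) = (19948 - 387*39)*(41084 - 38343) = (19948 - 15093)*2741 = 4855*2741 = 13307555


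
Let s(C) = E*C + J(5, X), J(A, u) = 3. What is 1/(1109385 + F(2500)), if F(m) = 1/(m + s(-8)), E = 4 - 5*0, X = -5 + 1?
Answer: 2471/2741290336 ≈ 9.0140e-7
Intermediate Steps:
X = -4
E = 4 (E = 4 + 0 = 4)
s(C) = 3 + 4*C (s(C) = 4*C + 3 = 3 + 4*C)
F(m) = 1/(-29 + m) (F(m) = 1/(m + (3 + 4*(-8))) = 1/(m + (3 - 32)) = 1/(m - 29) = 1/(-29 + m))
1/(1109385 + F(2500)) = 1/(1109385 + 1/(-29 + 2500)) = 1/(1109385 + 1/2471) = 1/(2741290336/2471) = 2471/2741290336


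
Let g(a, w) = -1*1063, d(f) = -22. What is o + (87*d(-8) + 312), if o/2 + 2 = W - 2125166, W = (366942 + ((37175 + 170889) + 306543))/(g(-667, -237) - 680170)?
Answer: -2896562242652/681233 ≈ -4.2519e+6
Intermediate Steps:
g(a, w) = -1063
W = -881549/681233 (W = (366942 + ((37175 + 170889) + 306543))/(-1063 - 680170) = (366942 + (208064 + 306543))/(-681233) = (366942 + 514607)*(-1/681233) = 881549*(-1/681233) = -881549/681233 ≈ -1.2940)
o = -2895470907386/681233 (o = -4 + 2*(-881549/681233 - 2125166) = -4 + 2*(-1447734091227/681233) = -4 - 2895468182454/681233 = -2895470907386/681233 ≈ -4.2503e+6)
o + (87*d(-8) + 312) = -2895470907386/681233 + (87*(-22) + 312) = -2895470907386/681233 + (-1914 + 312) = -2895470907386/681233 - 1602 = -2896562242652/681233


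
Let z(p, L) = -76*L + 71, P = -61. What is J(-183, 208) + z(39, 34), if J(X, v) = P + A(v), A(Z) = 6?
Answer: -2568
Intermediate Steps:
J(X, v) = -55 (J(X, v) = -61 + 6 = -55)
z(p, L) = 71 - 76*L
J(-183, 208) + z(39, 34) = -55 + (71 - 76*34) = -55 + (71 - 2584) = -55 - 2513 = -2568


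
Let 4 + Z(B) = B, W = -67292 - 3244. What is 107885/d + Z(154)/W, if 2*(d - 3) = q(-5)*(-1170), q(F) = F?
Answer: 317055715/8605392 ≈ 36.844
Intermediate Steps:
W = -70536
d = 2928 (d = 3 + (-5*(-1170))/2 = 3 + (1/2)*5850 = 3 + 2925 = 2928)
Z(B) = -4 + B
107885/d + Z(154)/W = 107885/2928 + (-4 + 154)/(-70536) = 107885*(1/2928) + 150*(-1/70536) = 107885/2928 - 25/11756 = 317055715/8605392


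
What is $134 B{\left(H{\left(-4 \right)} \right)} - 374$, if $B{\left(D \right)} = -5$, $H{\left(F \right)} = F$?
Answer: $-1044$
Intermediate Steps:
$134 B{\left(H{\left(-4 \right)} \right)} - 374 = 134 \left(-5\right) - 374 = -670 - 374 = -1044$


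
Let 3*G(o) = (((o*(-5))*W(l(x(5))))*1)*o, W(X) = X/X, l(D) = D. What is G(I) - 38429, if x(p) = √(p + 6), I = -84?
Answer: -50189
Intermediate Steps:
x(p) = √(6 + p)
W(X) = 1
G(o) = -5*o²/3 (G(o) = ((((o*(-5))*1)*1)*o)/3 = (((-5*o*1)*1)*o)/3 = ((-5*o*1)*o)/3 = ((-5*o)*o)/3 = (-5*o²)/3 = -5*o²/3)
G(I) - 38429 = -5/3*(-84)² - 38429 = -5/3*7056 - 38429 = -11760 - 38429 = -50189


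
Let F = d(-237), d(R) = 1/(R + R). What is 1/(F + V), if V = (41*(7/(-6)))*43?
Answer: -79/162490 ≈ -0.00048618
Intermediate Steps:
d(R) = 1/(2*R)
F = -1/474 (F = (½)/(-237) = (½)*(-1/237) = -1/474 ≈ -0.0021097)
V = -12341/6 (V = (41*(7*(-⅙)))*43 = (41*(-7/6))*43 = -287/6*43 = -12341/6 ≈ -2056.8)
1/(F + V) = 1/(-1/474 - 12341/6) = 1/(-162490/79) = -79/162490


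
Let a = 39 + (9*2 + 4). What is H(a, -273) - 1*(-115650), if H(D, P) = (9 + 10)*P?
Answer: 110463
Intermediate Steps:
a = 61 (a = 39 + (18 + 4) = 39 + 22 = 61)
H(D, P) = 19*P
H(a, -273) - 1*(-115650) = 19*(-273) - 1*(-115650) = -5187 + 115650 = 110463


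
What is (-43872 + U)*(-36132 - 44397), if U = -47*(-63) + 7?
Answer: 3293958216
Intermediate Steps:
U = 2968 (U = 2961 + 7 = 2968)
(-43872 + U)*(-36132 - 44397) = (-43872 + 2968)*(-36132 - 44397) = -40904*(-80529) = 3293958216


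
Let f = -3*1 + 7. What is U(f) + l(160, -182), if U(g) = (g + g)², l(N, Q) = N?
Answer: 224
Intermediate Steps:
f = 4 (f = -3 + 7 = 4)
U(g) = 4*g² (U(g) = (2*g)² = 4*g²)
U(f) + l(160, -182) = 4*4² + 160 = 4*16 + 160 = 64 + 160 = 224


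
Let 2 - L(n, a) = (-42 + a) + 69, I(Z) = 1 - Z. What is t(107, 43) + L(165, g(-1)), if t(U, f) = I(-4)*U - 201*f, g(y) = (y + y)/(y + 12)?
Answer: -89461/11 ≈ -8132.8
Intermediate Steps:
g(y) = 2*y/(12 + y) (g(y) = (2*y)/(12 + y) = 2*y/(12 + y))
L(n, a) = -25 - a (L(n, a) = 2 - ((-42 + a) + 69) = 2 - (27 + a) = 2 + (-27 - a) = -25 - a)
t(U, f) = -201*f + 5*U (t(U, f) = (1 - 1*(-4))*U - 201*f = (1 + 4)*U - 201*f = 5*U - 201*f = -201*f + 5*U)
t(107, 43) + L(165, g(-1)) = (-201*43 + 5*107) + (-25 - 2*(-1)/(12 - 1)) = (-8643 + 535) + (-25 - 2*(-1)/11) = -8108 + (-25 - 2*(-1)/11) = -8108 + (-25 - 1*(-2/11)) = -8108 + (-25 + 2/11) = -8108 - 273/11 = -89461/11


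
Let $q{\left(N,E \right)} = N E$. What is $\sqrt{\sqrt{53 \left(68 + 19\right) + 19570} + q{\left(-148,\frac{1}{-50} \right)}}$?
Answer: $\frac{\sqrt{74 + 25 \sqrt{24181}}}{5} \approx 12.588$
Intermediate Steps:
$q{\left(N,E \right)} = E N$
$\sqrt{\sqrt{53 \left(68 + 19\right) + 19570} + q{\left(-148,\frac{1}{-50} \right)}} = \sqrt{\sqrt{53 \left(68 + 19\right) + 19570} + \frac{1}{-50} \left(-148\right)} = \sqrt{\sqrt{53 \cdot 87 + 19570} - - \frac{74}{25}} = \sqrt{\sqrt{4611 + 19570} + \frac{74}{25}} = \sqrt{\sqrt{24181} + \frac{74}{25}} = \sqrt{\frac{74}{25} + \sqrt{24181}}$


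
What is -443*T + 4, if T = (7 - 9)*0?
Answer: 4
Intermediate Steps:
T = 0 (T = -2*0 = 0)
-443*T + 4 = -443*0 + 4 = 0 + 4 = 4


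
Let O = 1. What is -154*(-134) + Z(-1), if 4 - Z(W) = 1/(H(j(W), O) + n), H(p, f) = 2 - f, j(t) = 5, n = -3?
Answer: 41281/2 ≈ 20641.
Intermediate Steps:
Z(W) = 9/2 (Z(W) = 4 - 1/((2 - 1*1) - 3) = 4 - 1/((2 - 1) - 3) = 4 - 1/(1 - 3) = 4 - 1/(-2) = 4 - 1*(-½) = 4 + ½ = 9/2)
-154*(-134) + Z(-1) = -154*(-134) + 9/2 = 20636 + 9/2 = 41281/2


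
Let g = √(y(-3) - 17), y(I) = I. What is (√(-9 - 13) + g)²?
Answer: -42 - 4*√110 ≈ -83.952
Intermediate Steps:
g = 2*I*√5 (g = √(-3 - 17) = √(-20) = 2*I*√5 ≈ 4.4721*I)
(√(-9 - 13) + g)² = (√(-9 - 13) + 2*I*√5)² = (√(-22) + 2*I*√5)² = (I*√22 + 2*I*√5)²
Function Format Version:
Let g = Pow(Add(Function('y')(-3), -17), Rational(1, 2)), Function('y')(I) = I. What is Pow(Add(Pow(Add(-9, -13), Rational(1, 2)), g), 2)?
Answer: Add(-42, Mul(-4, Pow(110, Rational(1, 2)))) ≈ -83.952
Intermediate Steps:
g = Mul(2, I, Pow(5, Rational(1, 2))) (g = Pow(Add(-3, -17), Rational(1, 2)) = Pow(-20, Rational(1, 2)) = Mul(2, I, Pow(5, Rational(1, 2))) ≈ Mul(4.4721, I))
Pow(Add(Pow(Add(-9, -13), Rational(1, 2)), g), 2) = Pow(Add(Pow(Add(-9, -13), Rational(1, 2)), Mul(2, I, Pow(5, Rational(1, 2)))), 2) = Pow(Add(Pow(-22, Rational(1, 2)), Mul(2, I, Pow(5, Rational(1, 2)))), 2) = Pow(Add(Mul(I, Pow(22, Rational(1, 2))), Mul(2, I, Pow(5, Rational(1, 2)))), 2)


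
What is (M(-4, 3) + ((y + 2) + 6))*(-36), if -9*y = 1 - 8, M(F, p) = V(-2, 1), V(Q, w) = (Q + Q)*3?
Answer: 116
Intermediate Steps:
V(Q, w) = 6*Q (V(Q, w) = (2*Q)*3 = 6*Q)
M(F, p) = -12 (M(F, p) = 6*(-2) = -12)
y = 7/9 (y = -(1 - 8)/9 = -1/9*(-7) = 7/9 ≈ 0.77778)
(M(-4, 3) + ((y + 2) + 6))*(-36) = (-12 + ((7/9 + 2) + 6))*(-36) = (-12 + (25/9 + 6))*(-36) = (-12 + 79/9)*(-36) = -29/9*(-36) = 116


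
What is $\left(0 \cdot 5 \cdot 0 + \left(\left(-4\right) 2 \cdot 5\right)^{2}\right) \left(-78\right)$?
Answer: $-124800$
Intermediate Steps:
$\left(0 \cdot 5 \cdot 0 + \left(\left(-4\right) 2 \cdot 5\right)^{2}\right) \left(-78\right) = \left(0 \cdot 0 + \left(\left(-8\right) 5\right)^{2}\right) \left(-78\right) = \left(0 + \left(-40\right)^{2}\right) \left(-78\right) = \left(0 + 1600\right) \left(-78\right) = 1600 \left(-78\right) = -124800$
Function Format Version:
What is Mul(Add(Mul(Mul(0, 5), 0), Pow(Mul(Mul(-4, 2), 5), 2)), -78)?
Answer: -124800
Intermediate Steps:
Mul(Add(Mul(Mul(0, 5), 0), Pow(Mul(Mul(-4, 2), 5), 2)), -78) = Mul(Add(Mul(0, 0), Pow(Mul(-8, 5), 2)), -78) = Mul(Add(0, Pow(-40, 2)), -78) = Mul(Add(0, 1600), -78) = Mul(1600, -78) = -124800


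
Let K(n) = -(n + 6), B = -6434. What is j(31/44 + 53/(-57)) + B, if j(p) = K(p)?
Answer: -16150955/2508 ≈ -6439.8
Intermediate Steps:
K(n) = -6 - n (K(n) = -(6 + n) = -6 - n)
j(p) = -6 - p
j(31/44 + 53/(-57)) + B = (-6 - (31/44 + 53/(-57))) - 6434 = (-6 - (31*(1/44) + 53*(-1/57))) - 6434 = (-6 - (31/44 - 53/57)) - 6434 = (-6 - 1*(-565/2508)) - 6434 = (-6 + 565/2508) - 6434 = -14483/2508 - 6434 = -16150955/2508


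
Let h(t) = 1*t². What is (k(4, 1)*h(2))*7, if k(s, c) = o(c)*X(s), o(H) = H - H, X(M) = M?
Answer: 0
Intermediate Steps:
o(H) = 0
h(t) = t²
k(s, c) = 0 (k(s, c) = 0*s = 0)
(k(4, 1)*h(2))*7 = (0*2²)*7 = (0*4)*7 = 0*7 = 0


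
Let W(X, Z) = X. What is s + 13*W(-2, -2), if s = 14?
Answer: -12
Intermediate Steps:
s + 13*W(-2, -2) = 14 + 13*(-2) = 14 - 26 = -12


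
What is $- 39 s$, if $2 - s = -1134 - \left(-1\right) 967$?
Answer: $-6591$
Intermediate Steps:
$s = 169$ ($s = 2 - \left(-1134 - \left(-1\right) 967\right) = 2 - \left(-1134 - -967\right) = 2 - \left(-1134 + 967\right) = 2 - -167 = 2 + 167 = 169$)
$- 39 s = \left(-39\right) 169 = -6591$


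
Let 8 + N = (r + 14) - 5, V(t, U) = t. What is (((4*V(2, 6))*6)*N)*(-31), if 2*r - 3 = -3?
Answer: -1488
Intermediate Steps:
r = 0 (r = 3/2 + (½)*(-3) = 3/2 - 3/2 = 0)
N = 1 (N = -8 + ((0 + 14) - 5) = -8 + (14 - 5) = -8 + 9 = 1)
(((4*V(2, 6))*6)*N)*(-31) = (((4*2)*6)*1)*(-31) = ((8*6)*1)*(-31) = (48*1)*(-31) = 48*(-31) = -1488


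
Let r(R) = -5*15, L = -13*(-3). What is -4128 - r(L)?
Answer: -4053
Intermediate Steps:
L = 39
r(R) = -75
-4128 - r(L) = -4128 - 1*(-75) = -4128 + 75 = -4053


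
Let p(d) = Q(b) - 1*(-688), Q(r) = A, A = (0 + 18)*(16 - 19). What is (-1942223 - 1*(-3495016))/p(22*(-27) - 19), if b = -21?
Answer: 1552793/634 ≈ 2449.2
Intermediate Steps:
A = -54 (A = 18*(-3) = -54)
Q(r) = -54
p(d) = 634 (p(d) = -54 - 1*(-688) = -54 + 688 = 634)
(-1942223 - 1*(-3495016))/p(22*(-27) - 19) = (-1942223 - 1*(-3495016))/634 = (-1942223 + 3495016)*(1/634) = 1552793*(1/634) = 1552793/634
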